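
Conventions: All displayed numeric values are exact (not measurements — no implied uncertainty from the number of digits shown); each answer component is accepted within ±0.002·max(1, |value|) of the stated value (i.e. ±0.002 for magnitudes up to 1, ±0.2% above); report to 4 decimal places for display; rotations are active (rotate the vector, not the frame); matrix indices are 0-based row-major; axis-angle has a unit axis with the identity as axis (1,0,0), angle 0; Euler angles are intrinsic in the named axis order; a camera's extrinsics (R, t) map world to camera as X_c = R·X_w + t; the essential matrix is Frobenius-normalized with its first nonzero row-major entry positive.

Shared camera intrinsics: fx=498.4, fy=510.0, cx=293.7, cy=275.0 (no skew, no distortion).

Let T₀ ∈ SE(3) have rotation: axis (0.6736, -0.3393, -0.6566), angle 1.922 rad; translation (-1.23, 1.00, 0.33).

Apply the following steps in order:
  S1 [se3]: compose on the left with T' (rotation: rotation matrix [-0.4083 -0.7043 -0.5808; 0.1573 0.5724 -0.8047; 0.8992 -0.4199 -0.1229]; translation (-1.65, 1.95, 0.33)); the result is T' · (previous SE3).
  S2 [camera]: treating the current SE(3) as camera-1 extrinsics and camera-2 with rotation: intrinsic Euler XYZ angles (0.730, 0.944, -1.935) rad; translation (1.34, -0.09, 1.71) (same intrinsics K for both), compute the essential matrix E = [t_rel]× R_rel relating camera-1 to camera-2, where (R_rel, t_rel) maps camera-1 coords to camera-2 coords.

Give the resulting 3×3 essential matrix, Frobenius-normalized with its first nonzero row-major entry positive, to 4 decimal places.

matrix = [0.1247 0.3120 -0.4497; 0.1536 0.2866 -0.2906; 0.4349 0.3462 0.4308]

after S1 (compose_se3): R=[0.7022 -0.5342 0.4706; -0.2649 -0.8096 -0.5237; 0.6608 0.2431 -0.7101], t=(-2.0438, 2.0634, -1.2365)
after S2 (essential): [0.1247 0.3120 -0.4497; 0.1536 0.2866 -0.2906; 0.4349 0.3462 0.4308]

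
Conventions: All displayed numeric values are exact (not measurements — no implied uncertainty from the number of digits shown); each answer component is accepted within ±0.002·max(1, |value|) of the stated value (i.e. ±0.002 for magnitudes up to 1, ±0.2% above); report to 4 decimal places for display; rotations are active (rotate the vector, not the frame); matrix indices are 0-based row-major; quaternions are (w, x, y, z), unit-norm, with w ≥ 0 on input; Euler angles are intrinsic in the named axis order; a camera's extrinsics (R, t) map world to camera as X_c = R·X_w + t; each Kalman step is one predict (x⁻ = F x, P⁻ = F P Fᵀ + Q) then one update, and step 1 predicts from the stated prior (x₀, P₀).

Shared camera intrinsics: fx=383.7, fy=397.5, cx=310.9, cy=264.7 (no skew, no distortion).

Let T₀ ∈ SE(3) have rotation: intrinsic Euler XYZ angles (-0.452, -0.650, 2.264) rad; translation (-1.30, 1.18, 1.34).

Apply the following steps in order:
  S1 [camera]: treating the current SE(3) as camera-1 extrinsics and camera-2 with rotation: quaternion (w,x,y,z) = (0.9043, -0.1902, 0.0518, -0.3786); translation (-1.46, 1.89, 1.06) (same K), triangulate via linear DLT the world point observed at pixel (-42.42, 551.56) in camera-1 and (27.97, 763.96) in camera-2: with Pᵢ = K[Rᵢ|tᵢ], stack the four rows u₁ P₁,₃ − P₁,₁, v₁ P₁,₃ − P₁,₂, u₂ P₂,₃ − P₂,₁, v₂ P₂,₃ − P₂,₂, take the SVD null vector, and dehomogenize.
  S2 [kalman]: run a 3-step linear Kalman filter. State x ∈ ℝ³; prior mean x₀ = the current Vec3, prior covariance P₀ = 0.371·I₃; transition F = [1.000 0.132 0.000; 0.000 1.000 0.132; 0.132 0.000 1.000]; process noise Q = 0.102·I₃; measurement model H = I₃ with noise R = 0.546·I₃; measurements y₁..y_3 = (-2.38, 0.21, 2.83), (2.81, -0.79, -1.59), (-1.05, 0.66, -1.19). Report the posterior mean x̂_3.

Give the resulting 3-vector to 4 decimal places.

result = (-0.2077, 0.1429, -0.2032)

after S1 (triangulate): (-0.0519, 0.0463, 0.7620)
after S2 (kf_track): (-0.2077, 0.1429, -0.2032)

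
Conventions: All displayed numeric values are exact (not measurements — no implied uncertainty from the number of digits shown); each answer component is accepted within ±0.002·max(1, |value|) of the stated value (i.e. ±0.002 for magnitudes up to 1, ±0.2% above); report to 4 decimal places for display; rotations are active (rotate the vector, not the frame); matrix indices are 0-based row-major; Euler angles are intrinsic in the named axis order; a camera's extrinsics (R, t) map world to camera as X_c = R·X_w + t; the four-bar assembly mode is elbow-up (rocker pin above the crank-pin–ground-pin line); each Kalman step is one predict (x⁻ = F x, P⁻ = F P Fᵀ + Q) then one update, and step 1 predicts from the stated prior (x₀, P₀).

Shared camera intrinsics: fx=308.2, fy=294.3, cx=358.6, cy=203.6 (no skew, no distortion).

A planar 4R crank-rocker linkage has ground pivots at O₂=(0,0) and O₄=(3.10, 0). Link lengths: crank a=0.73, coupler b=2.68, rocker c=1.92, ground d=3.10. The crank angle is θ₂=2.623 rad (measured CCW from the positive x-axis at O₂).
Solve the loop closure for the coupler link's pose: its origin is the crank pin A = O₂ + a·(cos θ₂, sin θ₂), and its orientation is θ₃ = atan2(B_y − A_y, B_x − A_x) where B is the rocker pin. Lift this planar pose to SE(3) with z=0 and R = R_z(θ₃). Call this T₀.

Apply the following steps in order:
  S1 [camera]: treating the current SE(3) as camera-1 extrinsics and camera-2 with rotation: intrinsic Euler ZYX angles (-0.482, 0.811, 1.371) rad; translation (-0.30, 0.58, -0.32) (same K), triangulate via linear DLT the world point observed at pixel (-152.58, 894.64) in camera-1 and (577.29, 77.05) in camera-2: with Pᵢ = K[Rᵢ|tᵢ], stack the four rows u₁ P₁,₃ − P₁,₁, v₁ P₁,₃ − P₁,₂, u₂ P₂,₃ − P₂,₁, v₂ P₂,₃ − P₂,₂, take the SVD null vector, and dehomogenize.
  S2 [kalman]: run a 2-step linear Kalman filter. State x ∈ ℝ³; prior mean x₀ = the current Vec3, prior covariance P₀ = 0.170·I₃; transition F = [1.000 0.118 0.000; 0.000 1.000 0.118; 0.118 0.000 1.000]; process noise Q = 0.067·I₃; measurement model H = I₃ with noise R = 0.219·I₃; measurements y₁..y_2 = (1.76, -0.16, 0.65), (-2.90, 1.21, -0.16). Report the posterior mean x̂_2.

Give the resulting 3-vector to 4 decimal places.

result = (-0.7531, 0.8303, 0.2753)

source (fourbar_fk): coupler pose = R=[0.9166 -0.3998 0.0000; 0.3998 0.9166 0.0000; 0.0000 0.0000 1.0000], t=(-0.6340, 0.3618, 0.0000)
after S1 (triangulate): (0.0300, 1.3828, 0.6990)
after S2 (kf_track): (-0.7531, 0.8303, 0.2753)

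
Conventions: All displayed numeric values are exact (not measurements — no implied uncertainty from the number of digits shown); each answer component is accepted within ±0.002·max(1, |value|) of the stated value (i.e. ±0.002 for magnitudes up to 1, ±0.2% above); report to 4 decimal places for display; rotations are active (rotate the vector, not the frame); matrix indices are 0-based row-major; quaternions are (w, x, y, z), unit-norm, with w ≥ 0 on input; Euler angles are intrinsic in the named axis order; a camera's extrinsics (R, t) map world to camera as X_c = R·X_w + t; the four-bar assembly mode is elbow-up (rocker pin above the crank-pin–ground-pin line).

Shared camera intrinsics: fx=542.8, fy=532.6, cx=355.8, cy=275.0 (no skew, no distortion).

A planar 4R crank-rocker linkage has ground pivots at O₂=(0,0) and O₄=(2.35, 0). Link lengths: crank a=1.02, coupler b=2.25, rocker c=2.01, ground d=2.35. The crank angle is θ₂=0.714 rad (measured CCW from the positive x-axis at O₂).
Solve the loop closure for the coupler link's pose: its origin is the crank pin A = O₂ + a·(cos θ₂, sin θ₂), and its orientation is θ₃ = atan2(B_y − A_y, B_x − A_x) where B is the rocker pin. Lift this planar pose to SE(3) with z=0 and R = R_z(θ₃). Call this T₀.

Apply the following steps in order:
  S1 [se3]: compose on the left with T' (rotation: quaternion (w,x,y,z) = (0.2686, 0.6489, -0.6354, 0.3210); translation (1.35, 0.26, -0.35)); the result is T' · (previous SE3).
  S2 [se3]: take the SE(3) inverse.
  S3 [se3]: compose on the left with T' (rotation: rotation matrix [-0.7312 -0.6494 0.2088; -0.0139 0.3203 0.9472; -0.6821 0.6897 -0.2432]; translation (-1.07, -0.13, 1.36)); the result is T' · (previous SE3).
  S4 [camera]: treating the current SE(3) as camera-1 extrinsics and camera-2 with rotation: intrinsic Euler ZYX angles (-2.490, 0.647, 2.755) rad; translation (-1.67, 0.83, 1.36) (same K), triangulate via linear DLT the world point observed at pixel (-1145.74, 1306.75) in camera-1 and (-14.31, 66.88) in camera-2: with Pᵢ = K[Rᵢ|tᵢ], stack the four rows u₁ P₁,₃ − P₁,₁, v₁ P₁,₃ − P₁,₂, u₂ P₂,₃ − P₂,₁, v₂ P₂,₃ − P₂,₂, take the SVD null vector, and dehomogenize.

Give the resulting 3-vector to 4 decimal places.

result = (0.1784, -1.6460, -0.1553)

source (fourbar_fk): coupler pose = R=[0.8072 -0.5902 0.0000; 0.5902 0.8072 0.0000; 0.0000 0.0000 1.0000], t=(0.7709, 0.6680, 0.0000)
after S1 (compose_se3): R=[-0.5994 -0.7969 0.0753; -0.5549 0.3460 -0.7565; 0.5768 -0.4953 -0.6496], t=(0.6735, -0.2750, 0.1946)
after S2 (invert_se3): R=[-0.5994 -0.5549 0.5768; -0.7969 0.3460 -0.4953; 0.0753 -0.7565 -0.6496], t=(0.1389, 0.7283, -0.1323)
after S3 (compose_se3): R=[0.9715 0.0231 -0.2358; -0.1756 -0.5981 -0.7820; -0.1591 0.8011 -0.5770], t=(-1.6721, -0.0240, 1.7997)
after S4 (triangulate): (0.1784, -1.6460, -0.1553)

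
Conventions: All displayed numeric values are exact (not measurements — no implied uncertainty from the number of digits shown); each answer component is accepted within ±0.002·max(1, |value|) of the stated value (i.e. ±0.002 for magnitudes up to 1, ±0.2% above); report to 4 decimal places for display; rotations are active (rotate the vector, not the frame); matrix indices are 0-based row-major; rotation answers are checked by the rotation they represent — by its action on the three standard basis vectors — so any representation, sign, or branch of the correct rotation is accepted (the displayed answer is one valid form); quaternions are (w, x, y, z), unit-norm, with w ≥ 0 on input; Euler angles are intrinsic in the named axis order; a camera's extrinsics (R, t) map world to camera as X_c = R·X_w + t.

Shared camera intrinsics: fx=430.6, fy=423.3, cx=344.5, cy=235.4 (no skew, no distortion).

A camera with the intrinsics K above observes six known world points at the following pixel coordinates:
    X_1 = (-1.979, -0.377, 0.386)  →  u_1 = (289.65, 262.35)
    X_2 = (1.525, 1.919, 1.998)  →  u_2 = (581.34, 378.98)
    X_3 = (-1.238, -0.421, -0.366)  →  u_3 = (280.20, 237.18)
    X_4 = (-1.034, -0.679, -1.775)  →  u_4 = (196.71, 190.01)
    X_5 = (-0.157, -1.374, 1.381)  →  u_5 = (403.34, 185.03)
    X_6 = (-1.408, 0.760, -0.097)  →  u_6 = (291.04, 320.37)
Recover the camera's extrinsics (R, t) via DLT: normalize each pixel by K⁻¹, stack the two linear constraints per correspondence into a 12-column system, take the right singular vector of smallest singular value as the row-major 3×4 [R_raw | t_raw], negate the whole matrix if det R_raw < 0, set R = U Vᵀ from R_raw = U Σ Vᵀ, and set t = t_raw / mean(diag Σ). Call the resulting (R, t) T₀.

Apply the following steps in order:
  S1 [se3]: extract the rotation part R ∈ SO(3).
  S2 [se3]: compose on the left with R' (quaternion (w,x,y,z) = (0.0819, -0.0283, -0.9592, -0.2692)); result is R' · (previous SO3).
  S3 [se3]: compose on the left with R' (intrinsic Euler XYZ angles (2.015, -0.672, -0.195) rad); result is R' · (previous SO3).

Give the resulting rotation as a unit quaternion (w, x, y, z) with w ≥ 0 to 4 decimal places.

source (pnp_recover): camera pose = R=[0.7022 0.0894 0.7064; -0.3231 0.9241 0.2042; -0.6345 -0.3716 0.6777], t=(0.2300, 0.0900, 5.5688)
after S1 (rot_of_se3): [0.7022 0.0894 0.7064; -0.3231 0.9241 0.2042; -0.6345 -0.3716 0.6777]
after S2 (compose_so3): [-0.6334 0.0556 -0.7718; -0.5992 0.5960 0.5346; 0.4897 0.8011 -0.3442]
after S3 (compose_so3): [-0.8820 -0.3657 -0.2972; 0.2684 -0.9083 0.3210; -0.3874 0.2033 0.8992]

rotation (quat) = (0.1651, -0.1782, 0.1365, 0.9604)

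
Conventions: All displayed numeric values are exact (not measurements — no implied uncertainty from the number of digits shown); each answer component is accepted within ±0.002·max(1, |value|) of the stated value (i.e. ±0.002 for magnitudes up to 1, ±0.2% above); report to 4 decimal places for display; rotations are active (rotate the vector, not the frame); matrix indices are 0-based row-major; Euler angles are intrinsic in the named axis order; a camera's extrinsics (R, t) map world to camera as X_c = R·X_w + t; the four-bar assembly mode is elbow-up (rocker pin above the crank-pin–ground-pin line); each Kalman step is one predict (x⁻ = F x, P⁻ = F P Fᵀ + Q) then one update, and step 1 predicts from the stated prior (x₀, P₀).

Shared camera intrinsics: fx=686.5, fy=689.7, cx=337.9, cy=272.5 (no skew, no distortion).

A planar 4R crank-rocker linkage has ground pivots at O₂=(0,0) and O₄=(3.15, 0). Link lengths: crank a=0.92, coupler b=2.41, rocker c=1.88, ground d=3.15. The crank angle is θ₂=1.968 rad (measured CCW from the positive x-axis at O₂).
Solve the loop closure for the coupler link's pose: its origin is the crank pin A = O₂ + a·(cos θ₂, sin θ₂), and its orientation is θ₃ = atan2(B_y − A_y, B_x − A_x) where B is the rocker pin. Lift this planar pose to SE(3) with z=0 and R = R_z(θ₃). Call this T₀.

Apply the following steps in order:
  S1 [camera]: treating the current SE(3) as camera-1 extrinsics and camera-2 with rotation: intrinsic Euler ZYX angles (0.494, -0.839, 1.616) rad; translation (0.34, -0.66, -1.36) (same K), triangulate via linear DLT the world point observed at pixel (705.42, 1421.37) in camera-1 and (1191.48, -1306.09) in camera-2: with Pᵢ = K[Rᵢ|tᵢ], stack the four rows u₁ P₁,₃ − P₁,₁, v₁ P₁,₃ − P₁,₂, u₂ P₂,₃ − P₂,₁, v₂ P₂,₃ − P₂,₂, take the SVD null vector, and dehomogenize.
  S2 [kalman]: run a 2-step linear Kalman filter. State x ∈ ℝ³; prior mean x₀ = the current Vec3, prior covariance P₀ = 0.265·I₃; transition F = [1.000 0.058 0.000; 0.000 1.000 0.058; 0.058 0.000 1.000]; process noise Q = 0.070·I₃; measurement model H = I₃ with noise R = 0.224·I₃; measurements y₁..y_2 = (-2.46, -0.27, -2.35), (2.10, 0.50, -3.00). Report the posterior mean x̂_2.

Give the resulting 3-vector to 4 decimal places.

source (fourbar_fk): coupler pose = R=[0.9666 -0.2564 0.0000; 0.2564 0.9666 0.0000; 0.0000 0.0000 1.0000], t=(-0.3559, 0.8484, 0.0000)
after S1 (triangulate): (1.7506, 1.6210, 1.7194)
after S2 (kf_track): (0.5708, 0.4526, -1.8095)

result = (0.5708, 0.4526, -1.8095)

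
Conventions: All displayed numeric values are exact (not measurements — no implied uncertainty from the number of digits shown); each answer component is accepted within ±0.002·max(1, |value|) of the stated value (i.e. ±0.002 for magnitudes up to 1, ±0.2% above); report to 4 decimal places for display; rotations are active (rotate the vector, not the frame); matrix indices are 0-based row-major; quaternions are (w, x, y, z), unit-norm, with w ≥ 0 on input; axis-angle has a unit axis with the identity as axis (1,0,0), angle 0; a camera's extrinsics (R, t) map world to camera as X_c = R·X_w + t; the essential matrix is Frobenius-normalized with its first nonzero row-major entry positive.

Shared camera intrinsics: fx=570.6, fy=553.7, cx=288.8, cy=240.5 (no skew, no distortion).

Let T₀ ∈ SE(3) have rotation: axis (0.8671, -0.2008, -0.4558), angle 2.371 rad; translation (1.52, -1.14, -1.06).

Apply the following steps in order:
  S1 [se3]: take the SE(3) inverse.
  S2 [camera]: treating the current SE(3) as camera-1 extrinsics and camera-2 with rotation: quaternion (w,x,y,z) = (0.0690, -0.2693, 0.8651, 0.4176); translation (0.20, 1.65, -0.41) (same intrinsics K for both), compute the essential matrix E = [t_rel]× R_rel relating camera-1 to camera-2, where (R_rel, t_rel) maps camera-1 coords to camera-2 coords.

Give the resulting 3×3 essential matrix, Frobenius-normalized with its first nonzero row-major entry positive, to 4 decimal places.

matrix = [0.5456 -0.3562 0.1497; -0.0036 0.3702 0.5624; -0.1973 0.0033 -0.2463]

after S1 (invert_se3): R=[0.5739 -0.6166 -0.5389; 0.0185 -0.6482 0.7613; -0.8187 -0.4469 -0.3606], t=(-2.1465, 0.0399, 0.3528)
after S2 (essential): [0.5456 -0.3562 0.1497; -0.0036 0.3702 0.5624; -0.1973 0.0033 -0.2463]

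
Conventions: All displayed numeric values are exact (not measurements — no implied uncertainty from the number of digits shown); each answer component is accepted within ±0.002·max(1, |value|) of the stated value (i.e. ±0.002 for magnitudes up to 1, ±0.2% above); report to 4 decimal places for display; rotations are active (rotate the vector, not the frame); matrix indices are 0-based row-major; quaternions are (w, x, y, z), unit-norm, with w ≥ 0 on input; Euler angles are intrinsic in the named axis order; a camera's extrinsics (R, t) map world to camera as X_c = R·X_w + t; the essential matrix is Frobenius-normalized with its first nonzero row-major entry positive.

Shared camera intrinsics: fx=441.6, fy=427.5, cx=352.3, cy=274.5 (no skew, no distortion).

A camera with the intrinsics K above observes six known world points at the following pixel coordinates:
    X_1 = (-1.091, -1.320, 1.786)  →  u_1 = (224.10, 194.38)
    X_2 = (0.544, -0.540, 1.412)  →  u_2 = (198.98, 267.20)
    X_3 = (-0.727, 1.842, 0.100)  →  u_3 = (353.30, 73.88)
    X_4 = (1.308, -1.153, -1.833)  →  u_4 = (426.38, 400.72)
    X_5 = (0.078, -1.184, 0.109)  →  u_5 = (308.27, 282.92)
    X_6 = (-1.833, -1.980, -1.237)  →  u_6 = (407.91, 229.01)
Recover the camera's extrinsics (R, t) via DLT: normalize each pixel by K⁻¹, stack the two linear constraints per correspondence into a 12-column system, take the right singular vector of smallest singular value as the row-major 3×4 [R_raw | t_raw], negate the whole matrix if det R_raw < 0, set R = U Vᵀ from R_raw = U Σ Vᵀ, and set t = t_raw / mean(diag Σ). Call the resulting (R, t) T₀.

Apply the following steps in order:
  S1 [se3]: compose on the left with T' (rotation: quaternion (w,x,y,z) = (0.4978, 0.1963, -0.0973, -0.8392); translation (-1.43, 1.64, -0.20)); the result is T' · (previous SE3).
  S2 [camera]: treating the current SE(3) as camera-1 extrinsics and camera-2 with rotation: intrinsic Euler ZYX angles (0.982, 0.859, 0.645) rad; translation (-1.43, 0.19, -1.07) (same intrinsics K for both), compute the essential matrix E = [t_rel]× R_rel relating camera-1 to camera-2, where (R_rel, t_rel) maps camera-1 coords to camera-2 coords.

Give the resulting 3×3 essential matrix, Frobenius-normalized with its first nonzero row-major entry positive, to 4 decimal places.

matrix = [0.1642 -0.4379 0.4513; 0.3587 0.0393 0.2499; 0.4514 0.4240 0.0378]

source (pnp_recover): camera pose = R=[-0.2292 0.1456 -0.9624; 0.8676 -0.4177 -0.2698; -0.4413 -0.8968 -0.0306], t=(-0.3300, -0.4093, 5.2479)
after S1 (compose_se3): R=[0.9778 -0.0129 0.2092; -0.2068 0.1044 0.9728; -0.0344 -0.9944 0.0994], t=(-3.8525, 1.9584, 4.4740)
after S2 (essential): [0.1642 -0.4379 0.4513; 0.3587 0.0393 0.2499; 0.4514 0.4240 0.0378]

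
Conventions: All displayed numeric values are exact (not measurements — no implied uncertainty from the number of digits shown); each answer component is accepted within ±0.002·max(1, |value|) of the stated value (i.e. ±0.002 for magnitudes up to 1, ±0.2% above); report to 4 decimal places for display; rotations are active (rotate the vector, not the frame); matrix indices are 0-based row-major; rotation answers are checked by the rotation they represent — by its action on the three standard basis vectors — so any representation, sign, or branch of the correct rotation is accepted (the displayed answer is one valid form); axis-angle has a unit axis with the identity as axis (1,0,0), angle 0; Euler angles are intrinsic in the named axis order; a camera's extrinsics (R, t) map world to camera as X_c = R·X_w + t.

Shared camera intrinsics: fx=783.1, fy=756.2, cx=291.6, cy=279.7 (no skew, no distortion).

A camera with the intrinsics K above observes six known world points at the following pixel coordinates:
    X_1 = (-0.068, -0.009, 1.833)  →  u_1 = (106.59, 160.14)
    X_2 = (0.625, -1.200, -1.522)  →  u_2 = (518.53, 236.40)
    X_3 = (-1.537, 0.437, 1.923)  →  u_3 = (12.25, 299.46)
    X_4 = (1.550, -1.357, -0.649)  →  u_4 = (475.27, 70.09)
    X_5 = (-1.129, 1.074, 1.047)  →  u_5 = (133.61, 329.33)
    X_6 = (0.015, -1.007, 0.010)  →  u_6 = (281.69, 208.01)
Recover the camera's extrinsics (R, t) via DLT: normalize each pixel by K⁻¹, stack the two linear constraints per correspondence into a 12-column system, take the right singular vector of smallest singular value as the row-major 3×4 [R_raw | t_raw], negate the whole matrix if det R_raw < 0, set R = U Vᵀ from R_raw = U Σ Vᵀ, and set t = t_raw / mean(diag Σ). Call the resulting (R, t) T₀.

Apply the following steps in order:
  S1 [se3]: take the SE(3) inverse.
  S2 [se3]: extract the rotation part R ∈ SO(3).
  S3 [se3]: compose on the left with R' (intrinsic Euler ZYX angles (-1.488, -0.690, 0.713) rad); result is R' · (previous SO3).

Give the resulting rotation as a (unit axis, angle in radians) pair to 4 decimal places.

rotation (axis_angle) = ((-0.5624, 0.4012, -0.7230), 1.0916)

source (pnp_recover): camera pose = R=[0.5397 0.0208 -0.8416; -0.8051 0.3050 -0.5088; 0.2461 0.9521 0.1813], t=(-0.0501, -0.2100, 6.5896)
after S1 (invert_se3): R=[0.5397 -0.8051 0.2461; 0.0208 0.3050 0.9521; -0.8416 -0.5088 0.1813], t=(-1.7639, -6.2090, -1.3440)
after S2 (rot_of_se3): [0.5397 -0.8051 0.2461; 0.0208 0.3050 0.9521; -0.8416 -0.5088 0.1813]
after S3 (compose_so3): [0.6315 0.5200 0.5752; -0.7632 0.5478 0.3427; -0.1369 -0.6554 0.7428]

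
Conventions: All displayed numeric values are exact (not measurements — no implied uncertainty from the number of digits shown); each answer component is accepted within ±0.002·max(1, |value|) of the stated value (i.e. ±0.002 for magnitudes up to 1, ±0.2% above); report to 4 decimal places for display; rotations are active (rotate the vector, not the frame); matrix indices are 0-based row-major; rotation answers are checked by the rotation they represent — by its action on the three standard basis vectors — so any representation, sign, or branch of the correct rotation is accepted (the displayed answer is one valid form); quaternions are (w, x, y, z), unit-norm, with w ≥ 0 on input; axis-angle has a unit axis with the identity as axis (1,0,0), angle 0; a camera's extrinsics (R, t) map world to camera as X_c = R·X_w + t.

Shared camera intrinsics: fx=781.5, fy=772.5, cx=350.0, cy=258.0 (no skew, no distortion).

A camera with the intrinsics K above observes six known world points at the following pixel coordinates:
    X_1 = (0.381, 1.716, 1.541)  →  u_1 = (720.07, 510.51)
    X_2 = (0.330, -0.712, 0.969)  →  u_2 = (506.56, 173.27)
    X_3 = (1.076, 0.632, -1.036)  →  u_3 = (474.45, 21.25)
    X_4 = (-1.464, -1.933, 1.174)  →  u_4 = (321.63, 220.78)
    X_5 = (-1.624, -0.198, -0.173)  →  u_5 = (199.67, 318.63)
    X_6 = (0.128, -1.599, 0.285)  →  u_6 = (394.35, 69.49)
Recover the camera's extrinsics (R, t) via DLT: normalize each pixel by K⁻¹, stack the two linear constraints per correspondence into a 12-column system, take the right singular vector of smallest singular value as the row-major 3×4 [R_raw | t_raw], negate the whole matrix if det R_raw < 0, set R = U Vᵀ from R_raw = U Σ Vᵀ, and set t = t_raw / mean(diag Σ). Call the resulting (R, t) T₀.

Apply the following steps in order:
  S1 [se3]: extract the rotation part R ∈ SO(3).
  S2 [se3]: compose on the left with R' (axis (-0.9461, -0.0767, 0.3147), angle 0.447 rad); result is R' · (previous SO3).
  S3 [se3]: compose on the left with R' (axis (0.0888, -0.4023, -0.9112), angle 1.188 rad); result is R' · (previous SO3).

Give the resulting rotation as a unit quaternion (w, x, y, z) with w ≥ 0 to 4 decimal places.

rotation (quat) = (0.6270, -0.2202, 0.2781, -0.6936)

source (pnp_recover): camera pose = R=[0.7108 0.1702 0.6825; -0.5718 0.7048 0.4198; -0.4096 -0.6887 0.5983], t=(0.3100, -0.3101, 4.4803)
after S1 (rot_of_se3): [0.7108 0.1702 0.6825; -0.5718 0.7048 0.4198; -0.4096 -0.6887 0.5983]
after S2 (compose_so3): [0.8027 0.1205 0.5840; -0.5808 0.3804 0.7197; -0.1354 -0.9170 0.3753]
after S3 (compose_so3): [-0.1167 0.7473 0.6542; -0.9922 -0.0590 -0.1096; -0.0433 -0.6619 0.7483]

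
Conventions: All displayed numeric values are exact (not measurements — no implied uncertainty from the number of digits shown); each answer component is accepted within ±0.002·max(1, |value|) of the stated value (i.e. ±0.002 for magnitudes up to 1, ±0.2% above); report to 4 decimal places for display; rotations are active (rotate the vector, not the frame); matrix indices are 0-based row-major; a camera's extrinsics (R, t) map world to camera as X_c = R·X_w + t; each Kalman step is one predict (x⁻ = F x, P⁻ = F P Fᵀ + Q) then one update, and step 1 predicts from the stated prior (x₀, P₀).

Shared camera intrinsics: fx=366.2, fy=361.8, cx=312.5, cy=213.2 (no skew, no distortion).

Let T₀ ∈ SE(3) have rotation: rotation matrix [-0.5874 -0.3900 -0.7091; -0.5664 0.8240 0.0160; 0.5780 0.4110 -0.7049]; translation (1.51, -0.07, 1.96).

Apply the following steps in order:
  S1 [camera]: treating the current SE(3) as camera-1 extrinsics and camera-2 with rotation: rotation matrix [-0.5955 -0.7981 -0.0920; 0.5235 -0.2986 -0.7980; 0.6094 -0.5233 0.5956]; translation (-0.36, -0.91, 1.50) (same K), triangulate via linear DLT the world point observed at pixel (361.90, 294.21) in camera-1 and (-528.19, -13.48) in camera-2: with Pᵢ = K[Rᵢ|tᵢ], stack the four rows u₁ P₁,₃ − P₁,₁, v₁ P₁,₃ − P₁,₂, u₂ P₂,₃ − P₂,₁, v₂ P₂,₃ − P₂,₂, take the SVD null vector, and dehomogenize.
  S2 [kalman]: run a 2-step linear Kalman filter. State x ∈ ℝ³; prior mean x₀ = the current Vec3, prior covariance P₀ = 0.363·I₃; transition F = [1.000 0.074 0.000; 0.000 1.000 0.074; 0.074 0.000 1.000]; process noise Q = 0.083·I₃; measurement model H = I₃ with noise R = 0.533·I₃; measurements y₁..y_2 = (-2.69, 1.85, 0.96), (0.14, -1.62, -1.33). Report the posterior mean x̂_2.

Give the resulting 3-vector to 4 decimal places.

result = (-0.3197, 0.4554, -0.4320)

after S1 (triangulate): (1.0143, 1.7382, -0.3317)
after S2 (kf_track): (-0.3197, 0.4554, -0.4320)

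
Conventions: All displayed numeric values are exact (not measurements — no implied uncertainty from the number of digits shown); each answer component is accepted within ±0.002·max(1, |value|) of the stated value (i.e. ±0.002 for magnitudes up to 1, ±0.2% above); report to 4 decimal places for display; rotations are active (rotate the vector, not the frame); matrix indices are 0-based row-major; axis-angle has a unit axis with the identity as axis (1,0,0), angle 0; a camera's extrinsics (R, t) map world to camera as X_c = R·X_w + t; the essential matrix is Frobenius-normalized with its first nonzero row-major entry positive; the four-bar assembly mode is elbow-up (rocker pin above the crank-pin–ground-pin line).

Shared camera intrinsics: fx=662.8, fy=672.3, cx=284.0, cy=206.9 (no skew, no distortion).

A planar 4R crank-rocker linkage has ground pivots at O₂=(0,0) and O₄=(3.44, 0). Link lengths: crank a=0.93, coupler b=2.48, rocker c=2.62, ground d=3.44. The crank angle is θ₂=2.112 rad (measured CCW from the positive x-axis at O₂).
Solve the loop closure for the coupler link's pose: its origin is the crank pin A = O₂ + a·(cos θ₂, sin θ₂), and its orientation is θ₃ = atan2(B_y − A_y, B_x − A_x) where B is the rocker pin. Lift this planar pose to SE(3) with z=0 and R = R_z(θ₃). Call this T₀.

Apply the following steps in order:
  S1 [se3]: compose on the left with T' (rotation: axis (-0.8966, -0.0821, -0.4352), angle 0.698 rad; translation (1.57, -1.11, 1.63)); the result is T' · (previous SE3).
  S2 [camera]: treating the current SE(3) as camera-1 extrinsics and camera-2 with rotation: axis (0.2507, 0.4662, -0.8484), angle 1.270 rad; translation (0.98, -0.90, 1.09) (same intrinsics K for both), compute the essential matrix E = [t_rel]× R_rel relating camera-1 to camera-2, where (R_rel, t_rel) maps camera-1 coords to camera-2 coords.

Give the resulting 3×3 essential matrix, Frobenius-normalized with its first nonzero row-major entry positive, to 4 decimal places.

source (fourbar_fk): coupler pose = R=[0.8820 -0.4713 0.0000; 0.4713 0.8820 0.0000; 0.0000 0.0000 1.0000], t=(-0.4791, 0.7971, 0.0000)
after S1 (compose_se3): R=[0.9814 -0.1878 0.0385; 0.1303 0.8008 0.5846; -0.1406 -0.5687 0.8104], t=(1.3495, -0.3723, 1.1083)
after S2 (essential): [0.1655 0.1202 0.4477; 0.3476 0.1864 -0.5093; -0.4676 -0.2911 -0.1986]

matrix = [0.1655 0.1202 0.4477; 0.3476 0.1864 -0.5093; -0.4676 -0.2911 -0.1986]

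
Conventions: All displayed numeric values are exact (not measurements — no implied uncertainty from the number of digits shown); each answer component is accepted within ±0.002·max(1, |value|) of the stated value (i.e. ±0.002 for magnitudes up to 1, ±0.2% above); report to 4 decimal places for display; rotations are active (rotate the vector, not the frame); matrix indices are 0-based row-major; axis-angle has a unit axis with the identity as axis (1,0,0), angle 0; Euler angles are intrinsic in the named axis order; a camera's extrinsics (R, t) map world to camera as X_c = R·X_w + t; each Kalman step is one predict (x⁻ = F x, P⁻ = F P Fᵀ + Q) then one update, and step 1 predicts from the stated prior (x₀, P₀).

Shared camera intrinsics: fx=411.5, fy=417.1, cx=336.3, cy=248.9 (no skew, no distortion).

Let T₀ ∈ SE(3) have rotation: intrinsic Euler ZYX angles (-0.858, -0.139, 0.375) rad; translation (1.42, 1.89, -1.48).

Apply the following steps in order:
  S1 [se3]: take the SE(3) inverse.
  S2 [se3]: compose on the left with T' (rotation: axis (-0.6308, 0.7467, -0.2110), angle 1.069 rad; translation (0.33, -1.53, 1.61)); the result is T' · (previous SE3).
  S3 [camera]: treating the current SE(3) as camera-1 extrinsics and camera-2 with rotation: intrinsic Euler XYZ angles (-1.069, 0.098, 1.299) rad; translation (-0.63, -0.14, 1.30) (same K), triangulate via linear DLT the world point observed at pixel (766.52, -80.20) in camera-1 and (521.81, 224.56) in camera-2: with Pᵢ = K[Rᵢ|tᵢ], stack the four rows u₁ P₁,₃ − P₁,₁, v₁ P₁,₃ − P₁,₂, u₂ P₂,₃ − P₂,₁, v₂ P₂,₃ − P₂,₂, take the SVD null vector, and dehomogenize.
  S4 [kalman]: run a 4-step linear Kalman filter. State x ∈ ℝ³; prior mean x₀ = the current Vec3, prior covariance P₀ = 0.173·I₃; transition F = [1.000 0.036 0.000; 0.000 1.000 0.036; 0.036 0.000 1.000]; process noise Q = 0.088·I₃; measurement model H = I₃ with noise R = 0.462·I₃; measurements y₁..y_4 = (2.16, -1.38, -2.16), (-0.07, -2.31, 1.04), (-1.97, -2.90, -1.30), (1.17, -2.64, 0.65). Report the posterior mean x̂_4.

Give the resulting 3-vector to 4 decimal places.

after S1 (invert_se3): R=[0.6476 -0.7492 0.1386; 0.6708 0.6469 0.3627; -0.3614 -0.1420 0.9215], t=(0.7015, -1.6383, 2.1454)
after S2 (compose_se3): R=[0.1438 -0.6563 0.7406; 0.0683 0.7532 0.6542; -0.9872 -0.0435 0.1532], t=(2.4624, -2.0823, 3.3208)
after S3 (triangulate): (-0.3323, -1.7227, 0.5992)
after S4 (kf_track): (-0.0109, -2.3686, -0.0318)

result = (-0.0109, -2.3686, -0.0318)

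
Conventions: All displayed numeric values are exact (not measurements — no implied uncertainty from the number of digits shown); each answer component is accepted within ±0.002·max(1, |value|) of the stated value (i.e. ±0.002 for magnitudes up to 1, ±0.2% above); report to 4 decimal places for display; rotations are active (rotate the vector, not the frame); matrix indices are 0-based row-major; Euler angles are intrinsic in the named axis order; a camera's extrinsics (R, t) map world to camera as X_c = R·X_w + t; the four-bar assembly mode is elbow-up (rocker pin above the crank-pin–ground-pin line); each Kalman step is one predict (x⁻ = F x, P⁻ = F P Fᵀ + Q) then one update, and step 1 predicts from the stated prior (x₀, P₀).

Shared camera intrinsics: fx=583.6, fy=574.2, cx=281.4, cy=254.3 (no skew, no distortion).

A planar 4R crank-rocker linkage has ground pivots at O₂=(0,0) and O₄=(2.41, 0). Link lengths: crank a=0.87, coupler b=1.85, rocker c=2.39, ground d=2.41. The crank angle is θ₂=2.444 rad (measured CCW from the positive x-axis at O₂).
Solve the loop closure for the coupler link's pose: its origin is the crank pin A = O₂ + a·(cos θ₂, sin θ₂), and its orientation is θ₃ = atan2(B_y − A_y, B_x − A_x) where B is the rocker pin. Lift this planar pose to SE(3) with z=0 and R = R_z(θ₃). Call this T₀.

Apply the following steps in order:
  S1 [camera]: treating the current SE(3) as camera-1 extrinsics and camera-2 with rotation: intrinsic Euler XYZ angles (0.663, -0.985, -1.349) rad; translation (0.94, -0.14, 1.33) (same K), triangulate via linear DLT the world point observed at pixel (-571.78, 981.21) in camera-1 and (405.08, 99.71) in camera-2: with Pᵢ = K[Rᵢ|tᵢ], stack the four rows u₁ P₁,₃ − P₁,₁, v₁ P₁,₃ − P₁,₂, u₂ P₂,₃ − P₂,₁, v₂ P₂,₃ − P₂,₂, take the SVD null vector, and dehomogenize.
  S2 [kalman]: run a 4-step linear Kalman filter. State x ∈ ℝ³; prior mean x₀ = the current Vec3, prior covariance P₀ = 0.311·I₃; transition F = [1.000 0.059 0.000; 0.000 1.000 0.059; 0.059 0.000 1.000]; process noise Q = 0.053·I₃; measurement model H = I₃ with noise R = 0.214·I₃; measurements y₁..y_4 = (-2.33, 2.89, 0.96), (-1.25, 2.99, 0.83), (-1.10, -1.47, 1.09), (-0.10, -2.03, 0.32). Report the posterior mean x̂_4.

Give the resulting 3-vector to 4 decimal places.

result = (-0.7659, -0.1661, 0.5904)

source (fourbar_fk): coupler pose = R=[0.7731 -0.6343 0.0000; 0.6343 0.7731 0.0000; 0.0000 0.0000 1.0000], t=(-0.6668, 0.5589, 0.0000)
after S1 (triangulate): (-0.2707, 1.6596, 1.3193)
after S2 (kf_track): (-0.7659, -0.1661, 0.5904)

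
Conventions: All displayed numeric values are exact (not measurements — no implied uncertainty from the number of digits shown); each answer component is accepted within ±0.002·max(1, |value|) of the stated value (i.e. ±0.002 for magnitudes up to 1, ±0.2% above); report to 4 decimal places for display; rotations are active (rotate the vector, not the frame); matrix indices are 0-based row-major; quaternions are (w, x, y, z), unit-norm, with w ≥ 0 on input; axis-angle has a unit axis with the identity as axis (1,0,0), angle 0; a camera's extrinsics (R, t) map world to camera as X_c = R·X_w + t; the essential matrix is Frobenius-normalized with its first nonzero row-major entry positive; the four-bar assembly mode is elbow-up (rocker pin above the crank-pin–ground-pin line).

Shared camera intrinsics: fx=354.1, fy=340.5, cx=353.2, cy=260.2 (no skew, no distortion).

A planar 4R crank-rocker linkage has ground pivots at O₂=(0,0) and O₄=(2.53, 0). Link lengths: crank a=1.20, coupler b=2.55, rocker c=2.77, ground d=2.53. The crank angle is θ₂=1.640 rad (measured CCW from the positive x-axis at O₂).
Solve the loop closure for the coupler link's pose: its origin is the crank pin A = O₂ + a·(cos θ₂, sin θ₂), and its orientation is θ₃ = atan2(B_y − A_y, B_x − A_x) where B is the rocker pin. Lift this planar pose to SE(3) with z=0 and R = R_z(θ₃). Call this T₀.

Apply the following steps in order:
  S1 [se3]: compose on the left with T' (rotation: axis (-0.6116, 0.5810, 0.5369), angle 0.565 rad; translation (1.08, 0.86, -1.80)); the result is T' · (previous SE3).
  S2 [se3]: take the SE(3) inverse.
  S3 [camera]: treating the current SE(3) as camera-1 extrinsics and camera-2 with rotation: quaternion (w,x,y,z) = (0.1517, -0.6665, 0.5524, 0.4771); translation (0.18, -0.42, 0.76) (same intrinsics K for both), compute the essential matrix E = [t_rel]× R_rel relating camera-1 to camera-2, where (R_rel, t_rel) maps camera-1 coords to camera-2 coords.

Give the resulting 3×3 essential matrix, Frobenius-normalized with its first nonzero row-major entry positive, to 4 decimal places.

matrix = [0.3175 -0.5988 0.1688; -0.1700 -0.0821 -0.3524; -0.1669 -0.2964 -0.4864]

source (fourbar_fk): coupler pose = R=[0.8043 -0.5942 0.0000; 0.5942 0.8043 0.0000; 0.0000 0.0000 1.0000], t=(-0.0830, 1.1971, 0.0000)
after S1 (compose_se3): R=[0.5224 -0.8121 0.2600; 0.7198 0.5835 0.3759; -0.4570 -0.0092 0.8894], t=(0.5948, 1.9146, -2.1039)
after S2 (invert_se3): R=[0.5224 0.7198 -0.4570; -0.8121 0.5835 -0.0092; 0.2600 0.3759 0.8894], t=(-2.6506, -0.6535, 0.9968)
after S3 (essential): [0.3175 -0.5988 0.1688; -0.1700 -0.0821 -0.3524; -0.1669 -0.2964 -0.4864]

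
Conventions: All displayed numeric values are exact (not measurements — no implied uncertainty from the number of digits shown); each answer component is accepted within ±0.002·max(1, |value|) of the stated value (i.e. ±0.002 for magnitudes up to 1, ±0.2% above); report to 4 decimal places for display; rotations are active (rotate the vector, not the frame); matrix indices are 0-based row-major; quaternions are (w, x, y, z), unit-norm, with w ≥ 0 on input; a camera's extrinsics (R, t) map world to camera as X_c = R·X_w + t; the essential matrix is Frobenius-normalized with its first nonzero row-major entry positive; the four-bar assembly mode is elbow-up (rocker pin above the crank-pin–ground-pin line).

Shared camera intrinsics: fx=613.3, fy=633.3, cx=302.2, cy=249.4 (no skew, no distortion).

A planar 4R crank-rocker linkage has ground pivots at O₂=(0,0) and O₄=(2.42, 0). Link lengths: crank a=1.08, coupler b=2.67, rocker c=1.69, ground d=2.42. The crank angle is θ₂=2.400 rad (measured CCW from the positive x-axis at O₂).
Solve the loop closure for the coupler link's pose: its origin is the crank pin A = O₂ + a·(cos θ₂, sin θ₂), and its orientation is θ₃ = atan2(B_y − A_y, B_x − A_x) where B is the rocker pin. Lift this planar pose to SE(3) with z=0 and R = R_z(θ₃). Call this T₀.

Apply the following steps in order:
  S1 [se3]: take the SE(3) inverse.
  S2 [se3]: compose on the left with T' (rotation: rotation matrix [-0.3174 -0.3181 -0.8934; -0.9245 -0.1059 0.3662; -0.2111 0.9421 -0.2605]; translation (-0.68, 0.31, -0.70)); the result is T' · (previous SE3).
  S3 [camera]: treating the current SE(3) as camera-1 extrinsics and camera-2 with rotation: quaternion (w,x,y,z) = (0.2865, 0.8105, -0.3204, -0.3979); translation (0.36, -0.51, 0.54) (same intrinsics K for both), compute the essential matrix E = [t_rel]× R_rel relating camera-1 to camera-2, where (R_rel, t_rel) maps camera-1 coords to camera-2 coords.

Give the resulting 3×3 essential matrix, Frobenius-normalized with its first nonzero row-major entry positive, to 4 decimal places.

source (fourbar_fk): coupler pose = R=[0.9517 -0.3070 0.0000; 0.3070 0.9517 0.0000; 0.0000 0.0000 1.0000], t=(-0.7964, 0.7295, 0.0000)
after S1 (invert_se3): R=[0.9517 0.3070 0.0000; -0.3070 0.9517 0.0000; 0.0000 0.0000 1.0000], t=(0.5340, -0.9388, 0.0000)
after S2 (compose_se3): R=[-0.2044 -0.4002 -0.8933; -0.8473 -0.3846 0.3662; -0.4901 0.8318 -0.2605], t=(-0.5508, -0.0842, -1.6971)
after S3 (essential): [0.4362 0.5498 0.0124; -0.5054 0.4088 0.2641; -0.1177 -0.0162 0.0319]

matrix = [0.4362 0.5498 0.0124; -0.5054 0.4088 0.2641; -0.1177 -0.0162 0.0319]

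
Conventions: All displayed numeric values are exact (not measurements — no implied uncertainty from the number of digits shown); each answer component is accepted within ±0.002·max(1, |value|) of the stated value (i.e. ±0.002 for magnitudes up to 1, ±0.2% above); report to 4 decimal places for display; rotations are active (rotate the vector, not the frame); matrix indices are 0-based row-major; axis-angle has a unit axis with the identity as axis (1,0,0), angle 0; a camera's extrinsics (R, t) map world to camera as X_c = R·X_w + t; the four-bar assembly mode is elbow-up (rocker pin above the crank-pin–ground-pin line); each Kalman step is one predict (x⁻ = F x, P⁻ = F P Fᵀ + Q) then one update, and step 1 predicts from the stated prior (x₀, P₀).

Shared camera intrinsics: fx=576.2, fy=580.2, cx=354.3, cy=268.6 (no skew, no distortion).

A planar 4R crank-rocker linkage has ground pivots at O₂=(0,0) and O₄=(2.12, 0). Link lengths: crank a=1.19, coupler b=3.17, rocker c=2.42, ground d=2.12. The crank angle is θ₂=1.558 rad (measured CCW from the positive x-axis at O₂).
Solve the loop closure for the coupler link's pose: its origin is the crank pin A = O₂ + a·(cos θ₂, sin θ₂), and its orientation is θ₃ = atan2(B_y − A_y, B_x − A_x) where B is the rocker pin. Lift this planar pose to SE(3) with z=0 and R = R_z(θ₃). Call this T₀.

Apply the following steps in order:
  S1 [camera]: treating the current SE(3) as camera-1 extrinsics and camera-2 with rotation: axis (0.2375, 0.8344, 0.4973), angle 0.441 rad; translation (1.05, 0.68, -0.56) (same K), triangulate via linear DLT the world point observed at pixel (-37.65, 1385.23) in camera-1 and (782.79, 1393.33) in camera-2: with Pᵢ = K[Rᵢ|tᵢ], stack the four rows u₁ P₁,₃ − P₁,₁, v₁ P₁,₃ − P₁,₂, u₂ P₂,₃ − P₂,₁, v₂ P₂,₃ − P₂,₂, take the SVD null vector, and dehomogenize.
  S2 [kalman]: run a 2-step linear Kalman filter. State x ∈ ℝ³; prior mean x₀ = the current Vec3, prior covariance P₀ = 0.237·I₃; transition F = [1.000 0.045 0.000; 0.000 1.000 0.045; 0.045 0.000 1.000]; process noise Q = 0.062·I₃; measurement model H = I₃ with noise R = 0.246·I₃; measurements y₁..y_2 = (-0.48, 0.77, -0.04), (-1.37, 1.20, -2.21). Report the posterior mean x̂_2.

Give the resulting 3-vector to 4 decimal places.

result = (-0.8476, 1.2013, -0.6710)

source (fourbar_fk): coupler pose = R=[0.9420 -0.3356 0.0000; 0.3356 0.9420 0.0000; 0.0000 0.0000 1.0000], t=(0.0152, 1.1899, 0.0000)
after S1 (triangulate): (-0.4064, 1.7887, 1.4229)
after S2 (kf_track): (-0.8476, 1.2013, -0.6710)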